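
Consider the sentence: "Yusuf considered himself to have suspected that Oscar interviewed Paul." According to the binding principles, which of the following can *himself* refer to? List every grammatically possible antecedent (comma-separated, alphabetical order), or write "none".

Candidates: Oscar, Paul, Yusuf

*himself* is a reflexive; Principle A requires it to be bound within its binding domain — the matrix clause.
— Oscar: subject of the clause headed by 'interviewed'; does not c-command the reflexive — cannot bind it (Principle A).
— Paul: object of the clause headed by 'interviewed'; does not c-command the reflexive — cannot bind it (Principle A).
— Yusuf: subject of the matrix clause; c-commands the reflexive within its binding domain — allowed (Principle A).

Yusuf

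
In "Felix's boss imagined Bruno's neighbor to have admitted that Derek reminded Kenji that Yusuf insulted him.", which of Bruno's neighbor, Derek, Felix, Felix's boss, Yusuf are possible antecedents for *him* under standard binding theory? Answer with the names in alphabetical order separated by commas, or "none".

*him* is a pronoun; Principle B requires it to be free in its binding domain — the clause headed by 'insulted'.
— Bruno's neighbor: subject of the clause headed by 'admitted'; c-commands the pronoun but lies outside its binding domain — allowed.
— Derek: subject of the clause headed by 'reminded'; c-commands the pronoun but lies outside its binding domain — allowed.
— Felix: possessor inside the subject DP of the matrix clause; does not c-command the pronoun — Principle B does not apply; allowed.
— Felix's boss: subject of the matrix clause; c-commands the pronoun but lies outside its binding domain — allowed.
— Yusuf: subject of the clause headed by 'insulted'; c-commands the pronoun within its binding domain — blocked (Principle B).

Bruno's neighbor, Derek, Felix, Felix's boss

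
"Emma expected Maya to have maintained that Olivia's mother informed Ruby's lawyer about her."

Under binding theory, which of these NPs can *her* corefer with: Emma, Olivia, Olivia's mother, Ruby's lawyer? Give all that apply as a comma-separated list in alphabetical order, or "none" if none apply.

Emma, Olivia

*her* is a pronoun; Principle B requires it to be free in its binding domain — the clause headed by 'informed'.
— Emma: subject of the matrix clause; c-commands the pronoun but lies outside its binding domain — allowed.
— Olivia: possessor inside the subject DP of the clause headed by 'informed'; does not c-command the pronoun — Principle B does not apply; allowed.
— Olivia's mother: subject of the clause headed by 'informed'; c-commands the pronoun within its binding domain — blocked (Principle B).
— Ruby's lawyer: object of the clause headed by 'informed'; c-commands the pronoun within its binding domain — blocked (Principle B).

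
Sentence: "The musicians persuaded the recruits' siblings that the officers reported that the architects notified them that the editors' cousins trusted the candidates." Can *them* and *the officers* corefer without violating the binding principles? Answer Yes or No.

*the officers* is an R-expression; Principle C requires it to be free (not bound by any c-commanding expression).
— them: object of the clause headed by 'notified'; the pronoun does not c-command the R-expression — coreference allowed.

Yes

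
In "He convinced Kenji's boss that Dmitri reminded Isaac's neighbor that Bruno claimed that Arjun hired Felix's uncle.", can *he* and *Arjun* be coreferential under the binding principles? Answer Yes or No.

No

*Arjun* is an R-expression; Principle C requires it to be free (not bound by any c-commanding expression).
— he: subject of the matrix clause; the pronoun c-commands the R-expression — coreference blocked (Principle C).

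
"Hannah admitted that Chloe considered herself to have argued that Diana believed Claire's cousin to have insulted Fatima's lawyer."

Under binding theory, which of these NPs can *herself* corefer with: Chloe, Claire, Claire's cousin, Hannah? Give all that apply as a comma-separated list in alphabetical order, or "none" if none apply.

Chloe

*herself* is a reflexive; Principle A requires it to be bound within its binding domain — the clause headed by 'considered'.
— Chloe: subject of the clause headed by 'considered'; c-commands the reflexive within its binding domain — allowed (Principle A).
— Claire: possessor inside the subject DP of the clause headed by 'insulted'; does not c-command the reflexive — cannot bind it (Principle A).
— Claire's cousin: subject of the clause headed by 'insulted'; does not c-command the reflexive — cannot bind it (Principle A).
— Hannah: subject of the matrix clause; c-commands the reflexive but lies outside its binding domain — cannot bind it (Principle A).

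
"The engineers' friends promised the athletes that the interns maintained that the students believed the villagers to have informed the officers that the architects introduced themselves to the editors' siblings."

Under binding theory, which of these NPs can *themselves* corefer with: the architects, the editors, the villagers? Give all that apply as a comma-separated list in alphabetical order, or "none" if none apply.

*themselves* is a reflexive; Principle A requires it to be bound within its binding domain — the clause headed by 'introduced'.
— the architects: subject of the clause headed by 'introduced'; c-commands the reflexive within its binding domain — allowed (Principle A).
— the editors: possessor inside the second object DP of the clause headed by 'introduced'; does not c-command the reflexive — cannot bind it (Principle A).
— the villagers: subject of the clause headed by 'informed'; c-commands the reflexive but lies outside its binding domain — cannot bind it (Principle A).

the architects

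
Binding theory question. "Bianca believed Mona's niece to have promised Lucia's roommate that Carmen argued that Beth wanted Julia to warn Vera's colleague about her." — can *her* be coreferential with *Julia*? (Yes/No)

No

*her* is a pronoun; Principle B requires it to be free in its binding domain — the clause headed by 'warn'.
— Julia: subject of the clause headed by 'warn'; c-commands the pronoun within its binding domain — blocked (Principle B).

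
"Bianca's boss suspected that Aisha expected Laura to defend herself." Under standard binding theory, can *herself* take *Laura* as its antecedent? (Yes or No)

*herself* is a reflexive; Principle A requires it to be bound within its binding domain — the clause headed by 'defend'.
— Laura: subject of the clause headed by 'defend'; c-commands the reflexive within its binding domain — allowed (Principle A).

Yes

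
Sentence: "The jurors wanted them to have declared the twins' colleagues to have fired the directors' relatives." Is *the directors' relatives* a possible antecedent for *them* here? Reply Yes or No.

*them* is a pronoun; Principle B requires it to be free in its binding domain — the matrix clause.
— the directors' relatives: object of the clause headed by 'fired'; is c-commanded by the pronoun; coreference would bind this R-expression — blocked (Principle C).

No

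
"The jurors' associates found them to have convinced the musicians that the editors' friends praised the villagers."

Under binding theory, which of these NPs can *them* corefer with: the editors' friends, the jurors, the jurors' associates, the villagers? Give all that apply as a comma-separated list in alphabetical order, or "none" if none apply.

*them* is a pronoun; Principle B requires it to be free in its binding domain — the matrix clause.
— the editors' friends: subject of the clause headed by 'praised'; is c-commanded by the pronoun; coreference would bind this R-expression — blocked (Principle C).
— the jurors: possessor inside the subject DP of the matrix clause; does not c-command the pronoun — Principle B does not apply; allowed.
— the jurors' associates: subject of the matrix clause; c-commands the pronoun within its binding domain — blocked (Principle B).
— the villagers: object of the clause headed by 'praised'; is c-commanded by the pronoun; coreference would bind this R-expression — blocked (Principle C).

the jurors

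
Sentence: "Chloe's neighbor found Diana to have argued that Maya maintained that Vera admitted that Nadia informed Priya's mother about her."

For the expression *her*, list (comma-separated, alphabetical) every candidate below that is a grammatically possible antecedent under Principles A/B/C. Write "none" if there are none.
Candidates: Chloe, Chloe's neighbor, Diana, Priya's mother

Chloe, Chloe's neighbor, Diana

*her* is a pronoun; Principle B requires it to be free in its binding domain — the clause headed by 'informed'.
— Chloe: possessor inside the subject DP of the matrix clause; does not c-command the pronoun — Principle B does not apply; allowed.
— Chloe's neighbor: subject of the matrix clause; c-commands the pronoun but lies outside its binding domain — allowed.
— Diana: subject of the clause headed by 'argued'; c-commands the pronoun but lies outside its binding domain — allowed.
— Priya's mother: object of the clause headed by 'informed'; c-commands the pronoun within its binding domain — blocked (Principle B).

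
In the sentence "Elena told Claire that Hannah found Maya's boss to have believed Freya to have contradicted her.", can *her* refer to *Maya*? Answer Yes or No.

Yes

*her* is a pronoun; Principle B requires it to be free in its binding domain — the clause headed by 'contradicted'.
— Maya: possessor inside the subject DP of the clause headed by 'believed'; does not c-command the pronoun — Principle B does not apply; allowed.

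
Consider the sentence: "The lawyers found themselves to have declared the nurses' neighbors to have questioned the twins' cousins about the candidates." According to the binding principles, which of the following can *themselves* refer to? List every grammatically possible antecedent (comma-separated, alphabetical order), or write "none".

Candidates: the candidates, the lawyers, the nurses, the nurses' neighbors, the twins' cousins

*themselves* is a reflexive; Principle A requires it to be bound within its binding domain — the matrix clause.
— the candidates: second object of the clause headed by 'questioned'; does not c-command the reflexive — cannot bind it (Principle A).
— the lawyers: subject of the matrix clause; c-commands the reflexive within its binding domain — allowed (Principle A).
— the nurses: possessor inside the subject DP of the clause headed by 'questioned'; does not c-command the reflexive — cannot bind it (Principle A).
— the nurses' neighbors: subject of the clause headed by 'questioned'; does not c-command the reflexive — cannot bind it (Principle A).
— the twins' cousins: object of the clause headed by 'questioned'; does not c-command the reflexive — cannot bind it (Principle A).

the lawyers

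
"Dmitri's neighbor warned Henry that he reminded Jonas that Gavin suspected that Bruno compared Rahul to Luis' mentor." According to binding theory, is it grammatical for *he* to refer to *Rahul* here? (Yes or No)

*Rahul* is an R-expression; Principle C requires it to be free (not bound by any c-commanding expression).
— he: subject of the clause headed by 'reminded'; the pronoun c-commands the R-expression — coreference blocked (Principle C).

No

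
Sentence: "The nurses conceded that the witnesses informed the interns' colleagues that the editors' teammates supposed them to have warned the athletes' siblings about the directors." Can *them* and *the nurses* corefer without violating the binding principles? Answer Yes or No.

Yes

*the nurses* is an R-expression; Principle C requires it to be free (not bound by any c-commanding expression).
— them: subject of the clause headed by 'warned'; the pronoun does not c-command the R-expression — coreference allowed.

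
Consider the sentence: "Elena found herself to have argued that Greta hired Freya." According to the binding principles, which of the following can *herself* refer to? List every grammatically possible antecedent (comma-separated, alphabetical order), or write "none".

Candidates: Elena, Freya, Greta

Elena

*herself* is a reflexive; Principle A requires it to be bound within its binding domain — the matrix clause.
— Elena: subject of the matrix clause; c-commands the reflexive within its binding domain — allowed (Principle A).
— Freya: object of the clause headed by 'hired'; does not c-command the reflexive — cannot bind it (Principle A).
— Greta: subject of the clause headed by 'hired'; does not c-command the reflexive — cannot bind it (Principle A).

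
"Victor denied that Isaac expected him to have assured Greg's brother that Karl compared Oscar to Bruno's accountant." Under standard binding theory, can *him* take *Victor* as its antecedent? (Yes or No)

*him* is a pronoun; Principle B requires it to be free in its binding domain — the clause headed by 'expected'.
— Victor: subject of the matrix clause; c-commands the pronoun but lies outside its binding domain — allowed.

Yes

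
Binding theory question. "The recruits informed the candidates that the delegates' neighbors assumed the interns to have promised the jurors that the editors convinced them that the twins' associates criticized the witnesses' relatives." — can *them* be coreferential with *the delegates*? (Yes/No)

Yes

*them* is a pronoun; Principle B requires it to be free in its binding domain — the clause headed by 'convinced'.
— the delegates: possessor inside the subject DP of the clause headed by 'assumed'; does not c-command the pronoun — Principle B does not apply; allowed.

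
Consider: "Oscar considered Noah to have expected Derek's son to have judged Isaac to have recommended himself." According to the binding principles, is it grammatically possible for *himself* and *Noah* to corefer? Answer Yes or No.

No

*himself* is a reflexive; Principle A requires it to be bound within its binding domain — the clause headed by 'recommended'.
— Noah: subject of the clause headed by 'expected'; c-commands the reflexive but lies outside its binding domain — cannot bind it (Principle A).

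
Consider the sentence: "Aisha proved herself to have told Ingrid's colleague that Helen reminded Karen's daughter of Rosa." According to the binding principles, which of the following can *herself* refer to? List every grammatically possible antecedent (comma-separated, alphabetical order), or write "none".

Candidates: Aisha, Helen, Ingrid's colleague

Aisha

*herself* is a reflexive; Principle A requires it to be bound within its binding domain — the matrix clause.
— Aisha: subject of the matrix clause; c-commands the reflexive within its binding domain — allowed (Principle A).
— Helen: subject of the clause headed by 'reminded'; does not c-command the reflexive — cannot bind it (Principle A).
— Ingrid's colleague: object of the clause headed by 'told'; does not c-command the reflexive — cannot bind it (Principle A).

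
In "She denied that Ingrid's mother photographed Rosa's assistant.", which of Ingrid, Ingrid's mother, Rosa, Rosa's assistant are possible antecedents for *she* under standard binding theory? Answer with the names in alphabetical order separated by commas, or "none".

none

*she* is a pronoun; Principle B requires it to be free in its binding domain — the matrix clause.
— Ingrid: possessor inside the subject DP of the clause headed by 'photographed'; is c-commanded by the pronoun; coreference would bind this R-expression — blocked (Principle C).
— Ingrid's mother: subject of the clause headed by 'photographed'; is c-commanded by the pronoun; coreference would bind this R-expression — blocked (Principle C).
— Rosa: possessor inside the object DP of the clause headed by 'photographed'; is c-commanded by the pronoun; coreference would bind this R-expression — blocked (Principle C).
— Rosa's assistant: object of the clause headed by 'photographed'; is c-commanded by the pronoun; coreference would bind this R-expression — blocked (Principle C).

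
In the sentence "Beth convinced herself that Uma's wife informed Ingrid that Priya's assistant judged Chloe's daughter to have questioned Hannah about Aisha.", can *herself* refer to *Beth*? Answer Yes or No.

*herself* is a reflexive; Principle A requires it to be bound within its binding domain — the matrix clause.
— Beth: subject of the matrix clause; c-commands the reflexive within its binding domain — allowed (Principle A).

Yes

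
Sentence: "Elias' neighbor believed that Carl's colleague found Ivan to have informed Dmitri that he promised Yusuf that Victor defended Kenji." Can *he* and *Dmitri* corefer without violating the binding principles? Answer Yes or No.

Yes

*Dmitri* is an R-expression; Principle C requires it to be free (not bound by any c-commanding expression).
— he: subject of the clause headed by 'promised'; the pronoun does not c-command the R-expression — coreference allowed.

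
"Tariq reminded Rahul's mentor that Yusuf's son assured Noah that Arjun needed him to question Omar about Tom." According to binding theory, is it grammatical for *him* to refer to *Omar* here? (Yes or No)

No

*Omar* is an R-expression; Principle C requires it to be free (not bound by any c-commanding expression).
— him: subject of the clause headed by 'question'; the pronoun c-commands the R-expression — coreference blocked (Principle C).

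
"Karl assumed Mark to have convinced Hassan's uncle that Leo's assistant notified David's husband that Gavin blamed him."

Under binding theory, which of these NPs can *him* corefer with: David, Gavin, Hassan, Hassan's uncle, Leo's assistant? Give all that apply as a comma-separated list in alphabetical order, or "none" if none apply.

*him* is a pronoun; Principle B requires it to be free in its binding domain — the clause headed by 'blamed'.
— David: possessor inside the object DP of the clause headed by 'notified'; does not c-command the pronoun — Principle B does not apply; allowed.
— Gavin: subject of the clause headed by 'blamed'; c-commands the pronoun within its binding domain — blocked (Principle B).
— Hassan: possessor inside the object DP of the clause headed by 'convinced'; does not c-command the pronoun — Principle B does not apply; allowed.
— Hassan's uncle: object of the clause headed by 'convinced'; c-commands the pronoun but lies outside its binding domain — allowed.
— Leo's assistant: subject of the clause headed by 'notified'; c-commands the pronoun but lies outside its binding domain — allowed.

David, Hassan, Hassan's uncle, Leo's assistant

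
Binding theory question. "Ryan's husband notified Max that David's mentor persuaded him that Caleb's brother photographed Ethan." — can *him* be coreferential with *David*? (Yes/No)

Yes

*him* is a pronoun; Principle B requires it to be free in its binding domain — the clause headed by 'persuaded'.
— David: possessor inside the subject DP of the clause headed by 'persuaded'; does not c-command the pronoun — Principle B does not apply; allowed.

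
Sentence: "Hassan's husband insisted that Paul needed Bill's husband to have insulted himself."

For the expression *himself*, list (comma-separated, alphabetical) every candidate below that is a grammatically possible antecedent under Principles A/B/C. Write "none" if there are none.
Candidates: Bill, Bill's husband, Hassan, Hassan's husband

Bill's husband

*himself* is a reflexive; Principle A requires it to be bound within its binding domain — the clause headed by 'insulted'.
— Bill: possessor inside the subject DP of the clause headed by 'insulted'; does not c-command the reflexive — cannot bind it (Principle A).
— Bill's husband: subject of the clause headed by 'insulted'; c-commands the reflexive within its binding domain — allowed (Principle A).
— Hassan: possessor inside the subject DP of the matrix clause; does not c-command the reflexive — cannot bind it (Principle A).
— Hassan's husband: subject of the matrix clause; c-commands the reflexive but lies outside its binding domain — cannot bind it (Principle A).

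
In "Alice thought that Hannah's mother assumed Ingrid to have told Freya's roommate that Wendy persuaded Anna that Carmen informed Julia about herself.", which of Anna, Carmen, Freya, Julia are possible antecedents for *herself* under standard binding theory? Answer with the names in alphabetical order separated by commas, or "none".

Carmen, Julia

*herself* is a reflexive; Principle A requires it to be bound within its binding domain — the clause headed by 'informed'.
— Anna: object of the clause headed by 'persuaded'; c-commands the reflexive but lies outside its binding domain — cannot bind it (Principle A).
— Carmen: subject of the clause headed by 'informed'; c-commands the reflexive within its binding domain — allowed (Principle A).
— Freya: possessor inside the object DP of the clause headed by 'told'; does not c-command the reflexive — cannot bind it (Principle A).
— Julia: object of the clause headed by 'informed'; c-commands the reflexive within its binding domain — allowed (Principle A).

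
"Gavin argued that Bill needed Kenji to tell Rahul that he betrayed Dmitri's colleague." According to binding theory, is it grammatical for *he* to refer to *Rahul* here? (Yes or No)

*Rahul* is an R-expression; Principle C requires it to be free (not bound by any c-commanding expression).
— he: subject of the clause headed by 'betrayed'; the pronoun does not c-command the R-expression — coreference allowed.

Yes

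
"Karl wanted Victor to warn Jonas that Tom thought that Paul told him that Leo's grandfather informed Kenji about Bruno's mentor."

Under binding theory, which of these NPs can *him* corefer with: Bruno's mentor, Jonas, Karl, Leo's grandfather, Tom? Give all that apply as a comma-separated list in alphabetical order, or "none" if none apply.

*him* is a pronoun; Principle B requires it to be free in its binding domain — the clause headed by 'told'.
— Bruno's mentor: second object of the clause headed by 'informed'; is c-commanded by the pronoun; coreference would bind this R-expression — blocked (Principle C).
— Jonas: object of the clause headed by 'warn'; c-commands the pronoun but lies outside its binding domain — allowed.
— Karl: subject of the matrix clause; c-commands the pronoun but lies outside its binding domain — allowed.
— Leo's grandfather: subject of the clause headed by 'informed'; is c-commanded by the pronoun; coreference would bind this R-expression — blocked (Principle C).
— Tom: subject of the clause headed by 'thought'; c-commands the pronoun but lies outside its binding domain — allowed.

Jonas, Karl, Tom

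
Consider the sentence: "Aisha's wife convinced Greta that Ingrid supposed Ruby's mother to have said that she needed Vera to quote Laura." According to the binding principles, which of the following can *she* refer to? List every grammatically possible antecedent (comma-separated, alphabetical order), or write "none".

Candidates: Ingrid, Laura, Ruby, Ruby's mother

*she* is a pronoun; Principle B requires it to be free in its binding domain — the clause headed by 'needed'.
— Ingrid: subject of the clause headed by 'supposed'; c-commands the pronoun but lies outside its binding domain — allowed.
— Laura: object of the clause headed by 'quote'; is c-commanded by the pronoun; coreference would bind this R-expression — blocked (Principle C).
— Ruby: possessor inside the subject DP of the clause headed by 'said'; does not c-command the pronoun — Principle B does not apply; allowed.
— Ruby's mother: subject of the clause headed by 'said'; c-commands the pronoun but lies outside its binding domain — allowed.

Ingrid, Ruby, Ruby's mother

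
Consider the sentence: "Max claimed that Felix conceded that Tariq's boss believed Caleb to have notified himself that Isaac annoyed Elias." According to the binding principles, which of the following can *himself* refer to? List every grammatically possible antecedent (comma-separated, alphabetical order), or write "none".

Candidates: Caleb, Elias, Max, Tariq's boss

Caleb

*himself* is a reflexive; Principle A requires it to be bound within its binding domain — the clause headed by 'notified'.
— Caleb: subject of the clause headed by 'notified'; c-commands the reflexive within its binding domain — allowed (Principle A).
— Elias: object of the clause headed by 'annoyed'; does not c-command the reflexive — cannot bind it (Principle A).
— Max: subject of the matrix clause; c-commands the reflexive but lies outside its binding domain — cannot bind it (Principle A).
— Tariq's boss: subject of the clause headed by 'believed'; c-commands the reflexive but lies outside its binding domain — cannot bind it (Principle A).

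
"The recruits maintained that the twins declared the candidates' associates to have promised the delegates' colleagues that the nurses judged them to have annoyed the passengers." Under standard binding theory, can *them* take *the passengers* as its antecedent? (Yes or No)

No

*them* is a pronoun; Principle B requires it to be free in its binding domain — the clause headed by 'judged'.
— the passengers: object of the clause headed by 'annoyed'; is c-commanded by the pronoun; coreference would bind this R-expression — blocked (Principle C).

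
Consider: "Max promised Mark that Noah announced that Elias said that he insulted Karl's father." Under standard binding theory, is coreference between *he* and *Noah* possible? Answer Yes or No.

Yes

*Noah* is an R-expression; Principle C requires it to be free (not bound by any c-commanding expression).
— he: subject of the clause headed by 'insulted'; the pronoun does not c-command the R-expression — coreference allowed.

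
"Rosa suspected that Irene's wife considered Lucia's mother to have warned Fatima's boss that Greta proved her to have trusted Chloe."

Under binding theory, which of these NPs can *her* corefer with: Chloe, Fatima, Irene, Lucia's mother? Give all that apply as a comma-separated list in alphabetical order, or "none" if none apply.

Fatima, Irene, Lucia's mother

*her* is a pronoun; Principle B requires it to be free in its binding domain — the clause headed by 'proved'.
— Chloe: object of the clause headed by 'trusted'; is c-commanded by the pronoun; coreference would bind this R-expression — blocked (Principle C).
— Fatima: possessor inside the object DP of the clause headed by 'warned'; does not c-command the pronoun — Principle B does not apply; allowed.
— Irene: possessor inside the subject DP of the clause headed by 'considered'; does not c-command the pronoun — Principle B does not apply; allowed.
— Lucia's mother: subject of the clause headed by 'warned'; c-commands the pronoun but lies outside its binding domain — allowed.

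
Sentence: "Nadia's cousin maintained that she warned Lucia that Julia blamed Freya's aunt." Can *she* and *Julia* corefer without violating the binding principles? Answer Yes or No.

*Julia* is an R-expression; Principle C requires it to be free (not bound by any c-commanding expression).
— she: subject of the clause headed by 'warned'; the pronoun c-commands the R-expression — coreference blocked (Principle C).

No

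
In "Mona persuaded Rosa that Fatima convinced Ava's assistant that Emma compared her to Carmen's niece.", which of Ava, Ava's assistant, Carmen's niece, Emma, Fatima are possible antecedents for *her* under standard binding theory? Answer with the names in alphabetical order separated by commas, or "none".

*her* is a pronoun; Principle B requires it to be free in its binding domain — the clause headed by 'compared'.
— Ava: possessor inside the object DP of the clause headed by 'convinced'; does not c-command the pronoun — Principle B does not apply; allowed.
— Ava's assistant: object of the clause headed by 'convinced'; c-commands the pronoun but lies outside its binding domain — allowed.
— Carmen's niece: second object of the clause headed by 'compared'; is c-commanded by the pronoun; coreference would bind this R-expression — blocked (Principle C).
— Emma: subject of the clause headed by 'compared'; c-commands the pronoun within its binding domain — blocked (Principle B).
— Fatima: subject of the clause headed by 'convinced'; c-commands the pronoun but lies outside its binding domain — allowed.

Ava, Ava's assistant, Fatima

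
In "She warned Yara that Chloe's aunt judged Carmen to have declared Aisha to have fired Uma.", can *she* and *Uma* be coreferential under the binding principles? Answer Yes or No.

*Uma* is an R-expression; Principle C requires it to be free (not bound by any c-commanding expression).
— she: subject of the matrix clause; the pronoun c-commands the R-expression — coreference blocked (Principle C).

No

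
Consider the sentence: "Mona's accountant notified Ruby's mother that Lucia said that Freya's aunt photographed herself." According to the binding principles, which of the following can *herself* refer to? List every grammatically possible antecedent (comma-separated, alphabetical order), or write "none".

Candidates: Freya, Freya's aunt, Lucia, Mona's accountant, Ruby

Freya's aunt

*herself* is a reflexive; Principle A requires it to be bound within its binding domain — the clause headed by 'photographed'.
— Freya: possessor inside the subject DP of the clause headed by 'photographed'; does not c-command the reflexive — cannot bind it (Principle A).
— Freya's aunt: subject of the clause headed by 'photographed'; c-commands the reflexive within its binding domain — allowed (Principle A).
— Lucia: subject of the clause headed by 'said'; c-commands the reflexive but lies outside its binding domain — cannot bind it (Principle A).
— Mona's accountant: subject of the matrix clause; c-commands the reflexive but lies outside its binding domain — cannot bind it (Principle A).
— Ruby: possessor inside the object DP of the matrix clause; does not c-command the reflexive — cannot bind it (Principle A).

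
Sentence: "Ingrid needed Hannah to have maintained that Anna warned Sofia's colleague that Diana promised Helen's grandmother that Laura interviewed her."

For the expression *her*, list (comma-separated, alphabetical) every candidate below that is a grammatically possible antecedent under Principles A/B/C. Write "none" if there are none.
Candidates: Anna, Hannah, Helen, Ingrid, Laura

*her* is a pronoun; Principle B requires it to be free in its binding domain — the clause headed by 'interviewed'.
— Anna: subject of the clause headed by 'warned'; c-commands the pronoun but lies outside its binding domain — allowed.
— Hannah: subject of the clause headed by 'maintained'; c-commands the pronoun but lies outside its binding domain — allowed.
— Helen: possessor inside the object DP of the clause headed by 'promised'; does not c-command the pronoun — Principle B does not apply; allowed.
— Ingrid: subject of the matrix clause; c-commands the pronoun but lies outside its binding domain — allowed.
— Laura: subject of the clause headed by 'interviewed'; c-commands the pronoun within its binding domain — blocked (Principle B).

Anna, Hannah, Helen, Ingrid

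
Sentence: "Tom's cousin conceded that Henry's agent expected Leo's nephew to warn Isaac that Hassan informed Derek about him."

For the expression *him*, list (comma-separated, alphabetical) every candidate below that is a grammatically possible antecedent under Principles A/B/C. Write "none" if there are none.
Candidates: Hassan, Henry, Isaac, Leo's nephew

Henry, Isaac, Leo's nephew

*him* is a pronoun; Principle B requires it to be free in its binding domain — the clause headed by 'informed'.
— Hassan: subject of the clause headed by 'informed'; c-commands the pronoun within its binding domain — blocked (Principle B).
— Henry: possessor inside the subject DP of the clause headed by 'expected'; does not c-command the pronoun — Principle B does not apply; allowed.
— Isaac: object of the clause headed by 'warn'; c-commands the pronoun but lies outside its binding domain — allowed.
— Leo's nephew: subject of the clause headed by 'warn'; c-commands the pronoun but lies outside its binding domain — allowed.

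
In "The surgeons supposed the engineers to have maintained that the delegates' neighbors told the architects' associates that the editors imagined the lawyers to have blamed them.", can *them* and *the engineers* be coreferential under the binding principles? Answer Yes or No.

*the engineers* is an R-expression; Principle C requires it to be free (not bound by any c-commanding expression).
— them: object of the clause headed by 'blamed'; the pronoun does not c-command the R-expression — coreference allowed.

Yes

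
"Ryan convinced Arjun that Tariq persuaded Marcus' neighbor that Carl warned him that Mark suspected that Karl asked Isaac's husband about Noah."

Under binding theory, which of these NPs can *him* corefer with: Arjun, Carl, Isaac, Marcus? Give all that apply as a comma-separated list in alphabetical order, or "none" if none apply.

Arjun, Marcus

*him* is a pronoun; Principle B requires it to be free in its binding domain — the clause headed by 'warned'.
— Arjun: object of the matrix clause; c-commands the pronoun but lies outside its binding domain — allowed.
— Carl: subject of the clause headed by 'warned'; c-commands the pronoun within its binding domain — blocked (Principle B).
— Isaac: possessor inside the object DP of the clause headed by 'asked'; is c-commanded by the pronoun; coreference would bind this R-expression — blocked (Principle C).
— Marcus: possessor inside the object DP of the clause headed by 'persuaded'; does not c-command the pronoun — Principle B does not apply; allowed.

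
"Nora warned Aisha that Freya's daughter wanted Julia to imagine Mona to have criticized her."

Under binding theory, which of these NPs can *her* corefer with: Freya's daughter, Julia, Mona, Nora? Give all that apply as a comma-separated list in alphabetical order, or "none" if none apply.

*her* is a pronoun; Principle B requires it to be free in its binding domain — the clause headed by 'criticized'.
— Freya's daughter: subject of the clause headed by 'wanted'; c-commands the pronoun but lies outside its binding domain — allowed.
— Julia: subject of the clause headed by 'imagine'; c-commands the pronoun but lies outside its binding domain — allowed.
— Mona: subject of the clause headed by 'criticized'; c-commands the pronoun within its binding domain — blocked (Principle B).
— Nora: subject of the matrix clause; c-commands the pronoun but lies outside its binding domain — allowed.

Freya's daughter, Julia, Nora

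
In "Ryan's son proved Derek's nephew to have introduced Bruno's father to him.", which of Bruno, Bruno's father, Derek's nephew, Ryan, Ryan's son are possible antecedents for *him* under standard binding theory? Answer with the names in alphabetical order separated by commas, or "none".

Bruno, Ryan, Ryan's son

*him* is a pronoun; Principle B requires it to be free in its binding domain — the clause headed by 'introduced'.
— Bruno: possessor inside the object DP of the clause headed by 'introduced'; does not c-command the pronoun — Principle B does not apply; allowed.
— Bruno's father: object of the clause headed by 'introduced'; c-commands the pronoun within its binding domain — blocked (Principle B).
— Derek's nephew: subject of the clause headed by 'introduced'; c-commands the pronoun within its binding domain — blocked (Principle B).
— Ryan: possessor inside the subject DP of the matrix clause; does not c-command the pronoun — Principle B does not apply; allowed.
— Ryan's son: subject of the matrix clause; c-commands the pronoun but lies outside its binding domain — allowed.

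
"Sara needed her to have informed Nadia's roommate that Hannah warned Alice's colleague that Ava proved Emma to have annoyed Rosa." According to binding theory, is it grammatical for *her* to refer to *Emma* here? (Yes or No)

No

*Emma* is an R-expression; Principle C requires it to be free (not bound by any c-commanding expression).
— her: subject of the clause headed by 'informed'; the pronoun c-commands the R-expression — coreference blocked (Principle C).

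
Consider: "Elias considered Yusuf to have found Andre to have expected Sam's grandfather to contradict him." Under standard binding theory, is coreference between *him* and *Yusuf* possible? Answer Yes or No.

Yes

*Yusuf* is an R-expression; Principle C requires it to be free (not bound by any c-commanding expression).
— him: object of the clause headed by 'contradict'; the pronoun does not c-command the R-expression — coreference allowed.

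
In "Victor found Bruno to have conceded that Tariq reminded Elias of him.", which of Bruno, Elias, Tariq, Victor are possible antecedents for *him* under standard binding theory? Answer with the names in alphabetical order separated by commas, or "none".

*him* is a pronoun; Principle B requires it to be free in its binding domain — the clause headed by 'reminded'.
— Bruno: subject of the clause headed by 'conceded'; c-commands the pronoun but lies outside its binding domain — allowed.
— Elias: object of the clause headed by 'reminded'; c-commands the pronoun within its binding domain — blocked (Principle B).
— Tariq: subject of the clause headed by 'reminded'; c-commands the pronoun within its binding domain — blocked (Principle B).
— Victor: subject of the matrix clause; c-commands the pronoun but lies outside its binding domain — allowed.

Bruno, Victor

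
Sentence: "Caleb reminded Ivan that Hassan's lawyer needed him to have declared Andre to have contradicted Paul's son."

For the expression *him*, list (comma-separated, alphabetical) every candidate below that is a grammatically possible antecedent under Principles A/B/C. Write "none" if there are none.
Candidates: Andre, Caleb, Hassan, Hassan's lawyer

Caleb, Hassan

*him* is a pronoun; Principle B requires it to be free in its binding domain — the clause headed by 'needed'.
— Andre: subject of the clause headed by 'contradicted'; is c-commanded by the pronoun; coreference would bind this R-expression — blocked (Principle C).
— Caleb: subject of the matrix clause; c-commands the pronoun but lies outside its binding domain — allowed.
— Hassan: possessor inside the subject DP of the clause headed by 'needed'; does not c-command the pronoun — Principle B does not apply; allowed.
— Hassan's lawyer: subject of the clause headed by 'needed'; c-commands the pronoun within its binding domain — blocked (Principle B).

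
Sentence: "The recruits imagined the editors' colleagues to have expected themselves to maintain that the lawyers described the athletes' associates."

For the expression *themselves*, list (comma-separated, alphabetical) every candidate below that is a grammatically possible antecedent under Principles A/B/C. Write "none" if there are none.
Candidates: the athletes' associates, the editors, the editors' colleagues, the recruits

the editors' colleagues

*themselves* is a reflexive; Principle A requires it to be bound within its binding domain — the clause headed by 'expected'.
— the athletes' associates: object of the clause headed by 'described'; does not c-command the reflexive — cannot bind it (Principle A).
— the editors: possessor inside the subject DP of the clause headed by 'expected'; does not c-command the reflexive — cannot bind it (Principle A).
— the editors' colleagues: subject of the clause headed by 'expected'; c-commands the reflexive within its binding domain — allowed (Principle A).
— the recruits: subject of the matrix clause; c-commands the reflexive but lies outside its binding domain — cannot bind it (Principle A).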